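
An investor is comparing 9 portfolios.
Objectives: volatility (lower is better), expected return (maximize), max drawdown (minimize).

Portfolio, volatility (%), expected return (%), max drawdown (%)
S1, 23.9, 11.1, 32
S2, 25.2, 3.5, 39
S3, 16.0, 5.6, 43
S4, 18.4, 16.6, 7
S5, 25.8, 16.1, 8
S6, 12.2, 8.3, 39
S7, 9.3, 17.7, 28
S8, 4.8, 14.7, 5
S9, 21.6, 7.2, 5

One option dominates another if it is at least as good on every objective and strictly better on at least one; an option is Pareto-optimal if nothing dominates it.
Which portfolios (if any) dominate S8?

none

S1: worse on volatility (23.9 vs 4.8).
S2: worse on volatility (25.2 vs 4.8).
S3: worse on volatility (16.0 vs 4.8).
S4: worse on volatility (18.4 vs 4.8).
S5: worse on volatility (25.8 vs 4.8).
S6: worse on volatility (12.2 vs 4.8).
S7: worse on volatility (9.3 vs 4.8).
S9: worse on volatility (21.6 vs 4.8).
No option dominates S8.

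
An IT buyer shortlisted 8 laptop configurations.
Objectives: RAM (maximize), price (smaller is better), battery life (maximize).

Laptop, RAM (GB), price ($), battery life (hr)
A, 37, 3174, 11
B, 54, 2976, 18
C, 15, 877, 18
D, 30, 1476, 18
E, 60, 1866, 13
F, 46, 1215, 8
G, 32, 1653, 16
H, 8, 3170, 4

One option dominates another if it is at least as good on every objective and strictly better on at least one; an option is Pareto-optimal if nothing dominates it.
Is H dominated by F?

Yes

F vs H: RAM 46≥8, price 1215≤3170, battery life 8≥4 — F is at least as good on every objective with at least one strict improvement.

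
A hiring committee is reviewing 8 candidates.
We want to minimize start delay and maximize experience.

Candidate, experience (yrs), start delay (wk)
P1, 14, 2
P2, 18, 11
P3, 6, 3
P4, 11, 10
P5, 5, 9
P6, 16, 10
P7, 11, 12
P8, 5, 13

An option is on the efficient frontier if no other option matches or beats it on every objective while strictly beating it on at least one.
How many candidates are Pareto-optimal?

P1: not dominated (best start delay).
P2: not dominated (best experience).
P3: dominated by P1 (experience 14≥6, start delay 2≤3).
P4: dominated by P1 (experience 14≥11, start delay 2≤10).
P5: dominated by P1 (experience 14≥5, start delay 2≤9).
P6: not dominated.
P7: dominated by P1 (experience 14≥11, start delay 2≤12).
P8: dominated by P1 (experience 14≥5, start delay 2≤13).
Pareto-optimal: P1, P2, P6 → 3.

3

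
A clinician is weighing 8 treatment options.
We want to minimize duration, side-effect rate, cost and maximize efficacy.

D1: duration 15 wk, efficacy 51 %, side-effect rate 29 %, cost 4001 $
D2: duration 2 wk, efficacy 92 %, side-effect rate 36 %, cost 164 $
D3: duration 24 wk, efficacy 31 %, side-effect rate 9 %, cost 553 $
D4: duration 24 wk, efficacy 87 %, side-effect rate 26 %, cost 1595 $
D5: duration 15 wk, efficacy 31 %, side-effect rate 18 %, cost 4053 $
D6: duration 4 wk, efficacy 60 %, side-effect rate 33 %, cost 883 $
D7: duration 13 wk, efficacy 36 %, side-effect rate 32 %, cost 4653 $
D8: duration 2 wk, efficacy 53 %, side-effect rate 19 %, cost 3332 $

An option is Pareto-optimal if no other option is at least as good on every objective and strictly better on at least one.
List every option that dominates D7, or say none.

D8: duration 2≤13, efficacy 53≥36, side-effect rate 19≤32, cost 3332≤4653 — dominates D7.
Others (D1, D2, D3, D4, D5, D6) are each worse than D7 on at least one objective.

D8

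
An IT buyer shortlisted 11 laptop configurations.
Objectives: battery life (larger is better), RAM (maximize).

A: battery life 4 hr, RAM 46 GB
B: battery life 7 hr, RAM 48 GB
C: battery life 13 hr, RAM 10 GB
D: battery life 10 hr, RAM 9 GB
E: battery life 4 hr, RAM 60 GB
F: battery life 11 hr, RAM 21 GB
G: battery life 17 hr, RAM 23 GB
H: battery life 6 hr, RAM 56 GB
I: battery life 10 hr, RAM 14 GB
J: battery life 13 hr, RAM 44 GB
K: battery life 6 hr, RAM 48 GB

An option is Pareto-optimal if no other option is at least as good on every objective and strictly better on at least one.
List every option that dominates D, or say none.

C, F, G, I, J

C: battery life 13≥10, RAM 10≥9 — dominates D.
F: battery life 11≥10, RAM 21≥9 — dominates D.
G: battery life 17≥10, RAM 23≥9 — dominates D.
I: battery life 10≥10, RAM 14≥9 — dominates D.
J: battery life 13≥10, RAM 44≥9 — dominates D.
Others (A, B, E, H, K) are each worse than D on at least one objective.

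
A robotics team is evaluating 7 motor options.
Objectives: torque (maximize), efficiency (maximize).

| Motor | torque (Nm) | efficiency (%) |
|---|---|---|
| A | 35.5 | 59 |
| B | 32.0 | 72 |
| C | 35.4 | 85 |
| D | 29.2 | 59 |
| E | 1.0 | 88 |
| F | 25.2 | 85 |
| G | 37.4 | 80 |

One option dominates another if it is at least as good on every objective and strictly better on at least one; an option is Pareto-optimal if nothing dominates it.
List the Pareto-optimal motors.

C, E, G

A: dominated by G (torque 37.4≥35.5, efficiency 80≥59).
B: dominated by C (torque 35.4≥32.0, efficiency 85≥72).
C: not dominated.
D: dominated by A (torque 35.5≥29.2, efficiency 59≥59).
E: not dominated (best efficiency).
F: dominated by C (torque 35.4≥25.2, efficiency 85≥85).
G: not dominated (best torque).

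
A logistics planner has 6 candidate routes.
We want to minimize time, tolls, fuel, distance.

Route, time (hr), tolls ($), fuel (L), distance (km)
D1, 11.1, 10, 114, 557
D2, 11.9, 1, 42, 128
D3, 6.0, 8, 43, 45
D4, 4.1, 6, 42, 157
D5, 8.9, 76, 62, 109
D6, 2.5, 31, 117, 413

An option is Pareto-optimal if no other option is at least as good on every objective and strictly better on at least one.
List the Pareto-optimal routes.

D1: dominated by D3 (time 6.0≤11.1, tolls 8≤10, fuel 43≤114, distance 45≤557).
D2: not dominated (best tolls).
D3: not dominated (best distance).
D4: not dominated.
D5: dominated by D3 (time 6.0≤8.9, tolls 8≤76, fuel 43≤62, distance 45≤109).
D6: not dominated (best time).

D2, D3, D4, D6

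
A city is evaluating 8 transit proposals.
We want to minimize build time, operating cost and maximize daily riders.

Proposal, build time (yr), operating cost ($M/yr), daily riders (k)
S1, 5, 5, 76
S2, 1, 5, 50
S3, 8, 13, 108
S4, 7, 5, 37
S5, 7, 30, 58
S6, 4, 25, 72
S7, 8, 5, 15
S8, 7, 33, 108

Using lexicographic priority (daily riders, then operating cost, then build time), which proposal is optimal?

First maximize daily riders: best is 108, kept {S3, S8}.
Then minimize operating cost: best is 13, kept {S3}.

S3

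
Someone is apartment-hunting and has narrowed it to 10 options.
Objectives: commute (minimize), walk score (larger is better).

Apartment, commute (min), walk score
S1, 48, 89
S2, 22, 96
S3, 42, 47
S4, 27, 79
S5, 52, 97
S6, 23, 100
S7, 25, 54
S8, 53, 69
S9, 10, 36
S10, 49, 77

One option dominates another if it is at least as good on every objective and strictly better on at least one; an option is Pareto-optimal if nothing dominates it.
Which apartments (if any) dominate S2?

none

S1: worse on commute (48 vs 22).
S3: worse on commute (42 vs 22).
S4: worse on commute (27 vs 22).
S5: worse on commute (52 vs 22).
S6: worse on commute (23 vs 22).
S7: worse on commute (25 vs 22).
S8: worse on commute (53 vs 22).
S9: worse on walk score (36 vs 96).
S10: worse on commute (49 vs 22).
No option dominates S2.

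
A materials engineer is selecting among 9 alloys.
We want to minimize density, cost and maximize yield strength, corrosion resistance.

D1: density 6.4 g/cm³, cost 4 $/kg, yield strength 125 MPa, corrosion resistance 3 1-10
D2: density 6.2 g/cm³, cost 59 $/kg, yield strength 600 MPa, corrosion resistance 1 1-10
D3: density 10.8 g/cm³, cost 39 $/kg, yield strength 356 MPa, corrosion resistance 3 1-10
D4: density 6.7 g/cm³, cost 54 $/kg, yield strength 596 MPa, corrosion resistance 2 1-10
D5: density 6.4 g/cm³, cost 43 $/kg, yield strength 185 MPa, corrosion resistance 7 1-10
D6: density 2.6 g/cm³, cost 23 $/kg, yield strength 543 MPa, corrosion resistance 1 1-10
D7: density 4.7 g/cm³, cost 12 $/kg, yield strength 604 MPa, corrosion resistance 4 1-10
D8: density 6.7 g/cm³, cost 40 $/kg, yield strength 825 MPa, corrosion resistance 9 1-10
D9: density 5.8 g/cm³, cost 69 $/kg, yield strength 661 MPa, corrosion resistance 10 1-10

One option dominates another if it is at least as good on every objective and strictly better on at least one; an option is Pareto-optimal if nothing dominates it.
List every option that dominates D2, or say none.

D7: density 4.7≤6.2, cost 12≤59, yield strength 604≥600, corrosion resistance 4≥1 — dominates D2.
Others (D1, D3, D4, D5, D6, D8, D9) are each worse than D2 on at least one objective.

D7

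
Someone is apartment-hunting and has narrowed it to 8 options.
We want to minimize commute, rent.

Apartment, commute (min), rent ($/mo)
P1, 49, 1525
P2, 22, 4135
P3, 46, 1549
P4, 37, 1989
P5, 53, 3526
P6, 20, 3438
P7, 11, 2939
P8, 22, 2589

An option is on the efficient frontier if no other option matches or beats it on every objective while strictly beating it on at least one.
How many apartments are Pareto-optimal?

5

P1: not dominated (best rent).
P2: dominated by P6 (commute 20≤22, rent 3438≤4135).
P3: not dominated.
P4: not dominated.
P5: dominated by P1 (commute 49≤53, rent 1525≤3526).
P6: dominated by P7 (commute 11≤20, rent 2939≤3438).
P7: not dominated (best commute).
P8: not dominated.
Pareto-optimal: P1, P3, P4, P7, P8 → 5.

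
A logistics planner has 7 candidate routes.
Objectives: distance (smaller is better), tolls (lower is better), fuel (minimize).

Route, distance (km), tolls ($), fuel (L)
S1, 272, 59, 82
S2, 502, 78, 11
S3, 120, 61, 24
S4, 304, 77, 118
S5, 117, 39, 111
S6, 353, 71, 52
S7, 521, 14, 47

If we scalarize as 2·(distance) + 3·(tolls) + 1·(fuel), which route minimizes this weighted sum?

S1: 2·272 + 3·59 + 1·82 = 803
S2: 2·502 + 3·78 + 1·11 = 1249
S3: 2·120 + 3·61 + 1·24 = 447
S4: 2·304 + 3·77 + 1·118 = 957
S5: 2·117 + 3·39 + 1·111 = 462
S6: 2·353 + 3·71 + 1·52 = 971
S7: 2·521 + 3·14 + 1·47 = 1131
Lowest: S3 at 447.

S3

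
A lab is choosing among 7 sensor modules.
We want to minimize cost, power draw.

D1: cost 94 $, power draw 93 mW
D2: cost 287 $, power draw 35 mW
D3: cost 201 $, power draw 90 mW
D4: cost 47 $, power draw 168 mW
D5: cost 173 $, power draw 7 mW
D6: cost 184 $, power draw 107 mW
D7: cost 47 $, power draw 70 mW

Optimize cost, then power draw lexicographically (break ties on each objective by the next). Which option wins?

D7

First minimize cost: best is 47, kept {D4, D7}.
Then minimize power draw: best is 70, kept {D7}.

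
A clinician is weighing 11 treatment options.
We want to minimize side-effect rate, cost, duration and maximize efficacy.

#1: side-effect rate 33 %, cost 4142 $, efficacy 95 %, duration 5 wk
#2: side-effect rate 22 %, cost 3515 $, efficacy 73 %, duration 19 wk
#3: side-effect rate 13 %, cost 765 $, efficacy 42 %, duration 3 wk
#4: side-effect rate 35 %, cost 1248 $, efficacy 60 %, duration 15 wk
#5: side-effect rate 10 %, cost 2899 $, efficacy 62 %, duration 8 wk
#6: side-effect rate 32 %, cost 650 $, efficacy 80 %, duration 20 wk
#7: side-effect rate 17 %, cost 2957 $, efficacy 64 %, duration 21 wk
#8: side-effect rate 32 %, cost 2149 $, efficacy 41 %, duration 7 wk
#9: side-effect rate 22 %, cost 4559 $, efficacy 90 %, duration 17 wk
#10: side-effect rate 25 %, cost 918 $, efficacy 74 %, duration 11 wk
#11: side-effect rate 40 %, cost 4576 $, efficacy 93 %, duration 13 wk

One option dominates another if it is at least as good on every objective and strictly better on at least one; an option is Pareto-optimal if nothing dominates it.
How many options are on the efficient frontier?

#1: not dominated (best efficacy).
#2: not dominated.
#3: not dominated (best duration).
#4: dominated by #10 (side-effect rate 25≤35, cost 918≤1248, efficacy 74≥60, duration 11≤15).
#5: not dominated (best side-effect rate).
#6: not dominated (best cost).
#7: not dominated.
#8: dominated by #3 (side-effect rate 13≤32, cost 765≤2149, efficacy 42≥41, duration 3≤7).
#9: not dominated.
#10: not dominated.
#11: dominated by #1 (side-effect rate 33≤40, cost 4142≤4576, efficacy 95≥93, duration 5≤13).
Pareto-optimal: #1, #2, #3, #5, #6, #7, #9, #10 → 8.

8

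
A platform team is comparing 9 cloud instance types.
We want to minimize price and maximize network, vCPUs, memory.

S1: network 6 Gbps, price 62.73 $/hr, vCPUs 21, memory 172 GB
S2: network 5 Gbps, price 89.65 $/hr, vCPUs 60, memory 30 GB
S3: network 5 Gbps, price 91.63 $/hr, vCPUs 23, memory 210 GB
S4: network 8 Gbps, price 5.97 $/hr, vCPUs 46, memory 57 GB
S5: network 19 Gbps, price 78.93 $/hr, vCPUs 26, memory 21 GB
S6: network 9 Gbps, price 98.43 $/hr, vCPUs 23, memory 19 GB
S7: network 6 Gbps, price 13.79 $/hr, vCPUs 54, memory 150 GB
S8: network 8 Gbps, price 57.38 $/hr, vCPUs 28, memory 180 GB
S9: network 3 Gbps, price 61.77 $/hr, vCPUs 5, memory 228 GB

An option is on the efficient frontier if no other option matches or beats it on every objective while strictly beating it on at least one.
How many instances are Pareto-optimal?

S1: dominated by S8 (network 8≥6, price 57.38≤62.73, vCPUs 28≥21, memory 180≥172).
S2: not dominated (best vCPUs).
S3: not dominated.
S4: not dominated (best price).
S5: not dominated (best network).
S6: dominated by S5 (network 19≥9, price 78.93≤98.43, vCPUs 26≥23, memory 21≥19).
S7: not dominated.
S8: not dominated.
S9: not dominated (best memory).
Pareto-optimal: S2, S3, S4, S5, S7, S8, S9 → 7.

7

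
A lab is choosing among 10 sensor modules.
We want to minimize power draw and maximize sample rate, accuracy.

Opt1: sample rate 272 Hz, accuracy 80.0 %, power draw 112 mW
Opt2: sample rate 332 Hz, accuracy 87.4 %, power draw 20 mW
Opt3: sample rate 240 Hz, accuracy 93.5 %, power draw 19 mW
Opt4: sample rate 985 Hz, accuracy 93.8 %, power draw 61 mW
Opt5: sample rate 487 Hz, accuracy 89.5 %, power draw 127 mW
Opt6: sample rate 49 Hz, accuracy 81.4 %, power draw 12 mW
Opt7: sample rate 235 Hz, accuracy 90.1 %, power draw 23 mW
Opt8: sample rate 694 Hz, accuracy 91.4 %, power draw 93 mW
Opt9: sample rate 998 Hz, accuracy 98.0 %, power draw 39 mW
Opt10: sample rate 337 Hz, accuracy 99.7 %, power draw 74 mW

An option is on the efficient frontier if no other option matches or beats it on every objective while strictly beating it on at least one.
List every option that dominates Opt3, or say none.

Opt1: worse on accuracy (80.0 vs 93.5).
Opt2: worse on accuracy (87.4 vs 93.5).
Opt4: worse on power draw (61 vs 19).
Opt5: worse on accuracy (89.5 vs 93.5).
Opt6: worse on sample rate (49 vs 240).
Opt7: worse on sample rate (235 vs 240).
Opt8: worse on accuracy (91.4 vs 93.5).
Opt9: worse on power draw (39 vs 19).
Opt10: worse on power draw (74 vs 19).
No option dominates Opt3.

none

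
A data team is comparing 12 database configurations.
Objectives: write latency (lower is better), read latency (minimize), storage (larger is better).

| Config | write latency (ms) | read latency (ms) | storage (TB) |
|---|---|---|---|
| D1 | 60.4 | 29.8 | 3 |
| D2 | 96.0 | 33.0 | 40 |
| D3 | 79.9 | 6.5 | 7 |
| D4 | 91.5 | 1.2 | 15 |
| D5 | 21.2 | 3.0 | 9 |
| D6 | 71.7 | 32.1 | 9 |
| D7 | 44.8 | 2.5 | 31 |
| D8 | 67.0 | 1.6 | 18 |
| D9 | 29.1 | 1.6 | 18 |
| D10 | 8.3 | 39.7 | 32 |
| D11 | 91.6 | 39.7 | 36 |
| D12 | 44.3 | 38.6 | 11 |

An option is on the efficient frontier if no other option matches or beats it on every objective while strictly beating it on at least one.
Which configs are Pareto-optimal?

D2, D4, D5, D7, D9, D10, D11

D1: dominated by D5 (write latency 21.2≤60.4, read latency 3.0≤29.8, storage 9≥3).
D2: not dominated (best storage).
D3: dominated by D5 (write latency 21.2≤79.9, read latency 3.0≤6.5, storage 9≥7).
D4: not dominated (best read latency).
D5: not dominated.
D6: dominated by D5 (write latency 21.2≤71.7, read latency 3.0≤32.1, storage 9≥9).
D7: not dominated.
D8: dominated by D9 (write latency 29.1≤67.0, read latency 1.6≤1.6, storage 18≥18).
D9: not dominated.
D10: not dominated (best write latency).
D11: not dominated.
D12: dominated by D9 (write latency 29.1≤44.3, read latency 1.6≤38.6, storage 18≥11).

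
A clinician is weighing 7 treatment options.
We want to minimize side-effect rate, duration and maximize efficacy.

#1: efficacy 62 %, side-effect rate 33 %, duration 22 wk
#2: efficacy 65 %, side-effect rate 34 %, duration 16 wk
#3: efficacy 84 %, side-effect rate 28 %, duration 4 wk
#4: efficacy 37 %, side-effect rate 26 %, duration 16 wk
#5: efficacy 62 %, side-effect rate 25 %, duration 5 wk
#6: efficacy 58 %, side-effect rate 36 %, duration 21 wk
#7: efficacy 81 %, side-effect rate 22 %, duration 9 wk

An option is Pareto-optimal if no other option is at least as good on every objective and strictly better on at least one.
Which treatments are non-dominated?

#1: dominated by #3 (efficacy 84≥62, side-effect rate 28≤33, duration 4≤22).
#2: dominated by #3 (efficacy 84≥65, side-effect rate 28≤34, duration 4≤16).
#3: not dominated (best efficacy).
#4: dominated by #5 (efficacy 62≥37, side-effect rate 25≤26, duration 5≤16).
#5: not dominated.
#6: dominated by #2 (efficacy 65≥58, side-effect rate 34≤36, duration 16≤21).
#7: not dominated (best side-effect rate).

#3, #5, #7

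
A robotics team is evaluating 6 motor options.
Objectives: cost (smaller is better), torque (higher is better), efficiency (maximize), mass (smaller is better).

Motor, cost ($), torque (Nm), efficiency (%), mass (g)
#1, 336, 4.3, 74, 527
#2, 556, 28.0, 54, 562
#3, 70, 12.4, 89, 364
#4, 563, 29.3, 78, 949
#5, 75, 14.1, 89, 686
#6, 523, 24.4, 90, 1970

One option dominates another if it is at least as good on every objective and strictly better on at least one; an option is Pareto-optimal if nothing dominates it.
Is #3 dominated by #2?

#2 vs #3: #2 is worse on cost (556 vs 70), so it does not dominate #3.

No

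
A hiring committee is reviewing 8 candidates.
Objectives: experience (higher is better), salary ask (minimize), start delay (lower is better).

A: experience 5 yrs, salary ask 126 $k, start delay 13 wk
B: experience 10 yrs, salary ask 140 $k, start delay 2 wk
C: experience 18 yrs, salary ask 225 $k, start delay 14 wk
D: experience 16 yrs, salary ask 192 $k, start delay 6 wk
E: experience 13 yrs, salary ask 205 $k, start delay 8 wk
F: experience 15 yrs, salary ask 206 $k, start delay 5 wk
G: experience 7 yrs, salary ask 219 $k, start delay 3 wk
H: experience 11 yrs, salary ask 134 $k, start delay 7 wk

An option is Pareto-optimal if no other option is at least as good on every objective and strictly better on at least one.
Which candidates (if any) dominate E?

D: experience 16≥13, salary ask 192≤205, start delay 6≤8 — dominates E.
Others (A, B, C, F, G, H) are each worse than E on at least one objective.

D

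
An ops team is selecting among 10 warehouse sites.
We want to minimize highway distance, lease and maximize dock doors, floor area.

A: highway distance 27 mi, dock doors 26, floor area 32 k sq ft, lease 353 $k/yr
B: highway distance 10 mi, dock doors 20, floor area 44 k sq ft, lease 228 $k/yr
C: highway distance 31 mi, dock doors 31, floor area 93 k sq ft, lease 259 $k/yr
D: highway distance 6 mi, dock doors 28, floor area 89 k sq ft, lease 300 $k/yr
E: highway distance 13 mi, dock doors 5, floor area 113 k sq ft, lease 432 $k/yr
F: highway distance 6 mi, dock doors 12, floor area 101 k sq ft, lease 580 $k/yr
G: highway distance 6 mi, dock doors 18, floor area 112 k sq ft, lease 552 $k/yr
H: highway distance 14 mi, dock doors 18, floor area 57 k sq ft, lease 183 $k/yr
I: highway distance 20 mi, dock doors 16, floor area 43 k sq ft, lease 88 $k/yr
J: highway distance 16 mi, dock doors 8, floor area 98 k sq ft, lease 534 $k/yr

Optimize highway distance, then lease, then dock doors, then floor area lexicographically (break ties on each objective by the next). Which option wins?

First minimize highway distance: best is 6, kept {D, F, G}.
Then minimize lease: best is 300, kept {D}.

D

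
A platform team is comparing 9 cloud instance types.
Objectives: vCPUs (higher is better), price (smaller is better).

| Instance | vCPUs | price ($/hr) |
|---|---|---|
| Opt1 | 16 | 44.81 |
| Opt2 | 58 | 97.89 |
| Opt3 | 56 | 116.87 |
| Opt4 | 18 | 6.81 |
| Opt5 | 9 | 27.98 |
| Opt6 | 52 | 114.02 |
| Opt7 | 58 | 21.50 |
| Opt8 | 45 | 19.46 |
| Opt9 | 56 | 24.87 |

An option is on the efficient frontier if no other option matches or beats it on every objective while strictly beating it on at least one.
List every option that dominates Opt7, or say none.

Opt1: worse on vCPUs (16 vs 58).
Opt2: worse on price (97.89 vs 21.50).
Opt3: worse on vCPUs (56 vs 58).
Opt4: worse on vCPUs (18 vs 58).
Opt5: worse on vCPUs (9 vs 58).
Opt6: worse on vCPUs (52 vs 58).
Opt8: worse on vCPUs (45 vs 58).
Opt9: worse on vCPUs (56 vs 58).
No option dominates Opt7.

none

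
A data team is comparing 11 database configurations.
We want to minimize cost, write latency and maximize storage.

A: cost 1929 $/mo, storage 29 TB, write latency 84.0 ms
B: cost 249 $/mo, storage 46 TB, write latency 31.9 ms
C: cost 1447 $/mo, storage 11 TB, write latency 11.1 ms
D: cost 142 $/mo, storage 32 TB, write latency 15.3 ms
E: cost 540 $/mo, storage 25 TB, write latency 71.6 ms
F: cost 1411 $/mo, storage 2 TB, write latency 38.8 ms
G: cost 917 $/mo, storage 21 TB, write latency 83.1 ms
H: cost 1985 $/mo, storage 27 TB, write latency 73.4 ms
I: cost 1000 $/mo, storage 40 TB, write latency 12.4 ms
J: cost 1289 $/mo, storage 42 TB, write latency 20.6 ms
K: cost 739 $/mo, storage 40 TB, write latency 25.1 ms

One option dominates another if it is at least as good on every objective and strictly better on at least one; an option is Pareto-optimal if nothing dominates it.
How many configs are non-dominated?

6

A: dominated by B (cost 249≤1929, storage 46≥29, write latency 31.9≤84.0).
B: not dominated (best storage).
C: not dominated (best write latency).
D: not dominated (best cost).
E: dominated by B (cost 249≤540, storage 46≥25, write latency 31.9≤71.6).
F: dominated by B (cost 249≤1411, storage 46≥2, write latency 31.9≤38.8).
G: dominated by B (cost 249≤917, storage 46≥21, write latency 31.9≤83.1).
H: dominated by B (cost 249≤1985, storage 46≥27, write latency 31.9≤73.4).
I: not dominated.
J: not dominated.
K: not dominated.
Pareto-optimal: B, C, D, I, J, K → 6.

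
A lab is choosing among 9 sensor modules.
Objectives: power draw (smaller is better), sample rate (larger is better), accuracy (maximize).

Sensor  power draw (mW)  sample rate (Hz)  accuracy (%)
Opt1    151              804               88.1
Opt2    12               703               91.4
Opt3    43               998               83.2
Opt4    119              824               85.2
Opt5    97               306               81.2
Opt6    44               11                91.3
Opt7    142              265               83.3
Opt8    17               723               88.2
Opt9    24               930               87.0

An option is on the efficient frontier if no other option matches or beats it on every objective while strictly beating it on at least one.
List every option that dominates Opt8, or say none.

Opt1: worse on power draw (151 vs 17).
Opt2: worse on sample rate (703 vs 723).
Opt3: worse on power draw (43 vs 17).
Opt4: worse on power draw (119 vs 17).
Opt5: worse on power draw (97 vs 17).
Opt6: worse on power draw (44 vs 17).
Opt7: worse on power draw (142 vs 17).
Opt9: worse on power draw (24 vs 17).
No option dominates Opt8.

none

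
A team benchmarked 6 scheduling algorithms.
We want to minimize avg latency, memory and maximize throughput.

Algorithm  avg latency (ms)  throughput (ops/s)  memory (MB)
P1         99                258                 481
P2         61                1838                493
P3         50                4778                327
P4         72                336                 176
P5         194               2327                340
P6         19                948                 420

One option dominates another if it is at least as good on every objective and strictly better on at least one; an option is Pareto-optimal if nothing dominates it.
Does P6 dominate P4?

P6 vs P4: P6 is worse on memory (420 vs 176), so it does not dominate P4.

No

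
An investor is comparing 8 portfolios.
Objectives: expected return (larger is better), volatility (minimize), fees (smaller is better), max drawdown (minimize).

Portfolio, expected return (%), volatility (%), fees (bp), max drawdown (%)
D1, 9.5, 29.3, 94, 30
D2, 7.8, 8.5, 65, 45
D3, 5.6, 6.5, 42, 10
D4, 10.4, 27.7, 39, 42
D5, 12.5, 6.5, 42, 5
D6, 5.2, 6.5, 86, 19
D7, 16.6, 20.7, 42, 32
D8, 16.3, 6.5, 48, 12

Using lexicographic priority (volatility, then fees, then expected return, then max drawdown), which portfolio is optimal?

First minimize volatility: best is 6.5, kept {D3, D5, D6, D8}.
Then minimize fees: best is 42, kept {D3, D5}.
Then maximize expected return: best is 12.5, kept {D5}.

D5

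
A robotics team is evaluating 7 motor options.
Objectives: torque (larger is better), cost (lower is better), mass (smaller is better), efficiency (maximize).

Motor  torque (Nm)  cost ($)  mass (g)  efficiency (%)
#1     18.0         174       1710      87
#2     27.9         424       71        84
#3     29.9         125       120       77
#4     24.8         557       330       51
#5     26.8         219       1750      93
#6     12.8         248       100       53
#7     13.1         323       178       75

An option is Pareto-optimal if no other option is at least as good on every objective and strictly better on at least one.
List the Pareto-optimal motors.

#1, #2, #3, #5, #6

#1: not dominated.
#2: not dominated (best mass).
#3: not dominated (best torque).
#4: dominated by #2 (torque 27.9≥24.8, cost 424≤557, mass 71≤330, efficiency 84≥51).
#5: not dominated (best efficiency).
#6: not dominated.
#7: dominated by #3 (torque 29.9≥13.1, cost 125≤323, mass 120≤178, efficiency 77≥75).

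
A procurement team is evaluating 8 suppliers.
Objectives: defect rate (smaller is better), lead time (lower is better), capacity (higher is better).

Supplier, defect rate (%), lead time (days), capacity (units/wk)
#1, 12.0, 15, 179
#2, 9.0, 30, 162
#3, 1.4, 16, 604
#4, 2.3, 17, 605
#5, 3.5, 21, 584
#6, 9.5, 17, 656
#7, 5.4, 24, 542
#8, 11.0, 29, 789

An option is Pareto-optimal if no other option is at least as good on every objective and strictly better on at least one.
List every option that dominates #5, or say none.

#3, #4

#3: defect rate 1.4≤3.5, lead time 16≤21, capacity 604≥584 — dominates #5.
#4: defect rate 2.3≤3.5, lead time 17≤21, capacity 605≥584 — dominates #5.
Others (#1, #2, #6, #7, #8) are each worse than #5 on at least one objective.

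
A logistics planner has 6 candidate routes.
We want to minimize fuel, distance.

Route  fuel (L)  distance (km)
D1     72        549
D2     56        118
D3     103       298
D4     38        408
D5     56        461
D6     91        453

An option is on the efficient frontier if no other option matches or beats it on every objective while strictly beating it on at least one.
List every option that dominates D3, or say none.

D2

D2: fuel 56≤103, distance 118≤298 — dominates D3.
Others (D1, D4, D5, D6) are each worse than D3 on at least one objective.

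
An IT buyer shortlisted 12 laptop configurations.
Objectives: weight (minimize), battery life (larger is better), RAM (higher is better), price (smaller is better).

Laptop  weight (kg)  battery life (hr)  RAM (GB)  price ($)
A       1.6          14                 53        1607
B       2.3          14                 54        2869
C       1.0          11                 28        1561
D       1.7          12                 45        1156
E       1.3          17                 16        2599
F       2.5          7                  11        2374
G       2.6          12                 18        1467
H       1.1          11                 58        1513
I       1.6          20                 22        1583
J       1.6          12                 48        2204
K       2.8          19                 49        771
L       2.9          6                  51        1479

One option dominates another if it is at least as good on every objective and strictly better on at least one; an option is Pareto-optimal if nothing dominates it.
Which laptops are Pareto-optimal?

A, B, C, D, E, H, I, K, L

A: not dominated.
B: not dominated.
C: not dominated (best weight).
D: not dominated.
E: not dominated.
F: dominated by A (weight 1.6≤2.5, battery life 14≥7, RAM 53≥11, price 1607≤2374).
G: dominated by D (weight 1.7≤2.6, battery life 12≥12, RAM 45≥18, price 1156≤1467).
H: not dominated (best RAM).
I: not dominated (best battery life).
J: dominated by A (weight 1.6≤1.6, battery life 14≥12, RAM 53≥48, price 1607≤2204).
K: not dominated (best price).
L: not dominated.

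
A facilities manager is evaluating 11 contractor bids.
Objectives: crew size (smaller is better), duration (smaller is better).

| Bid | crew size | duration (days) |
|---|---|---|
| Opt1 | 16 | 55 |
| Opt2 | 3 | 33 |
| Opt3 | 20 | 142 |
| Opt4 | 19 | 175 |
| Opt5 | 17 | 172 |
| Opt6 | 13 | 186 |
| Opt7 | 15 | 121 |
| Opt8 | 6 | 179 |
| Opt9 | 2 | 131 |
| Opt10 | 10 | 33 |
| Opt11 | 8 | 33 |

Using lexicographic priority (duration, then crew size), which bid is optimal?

First minimize duration: best is 33, kept {Opt2, Opt10, Opt11}.
Then minimize crew size: best is 3, kept {Opt2}.

Opt2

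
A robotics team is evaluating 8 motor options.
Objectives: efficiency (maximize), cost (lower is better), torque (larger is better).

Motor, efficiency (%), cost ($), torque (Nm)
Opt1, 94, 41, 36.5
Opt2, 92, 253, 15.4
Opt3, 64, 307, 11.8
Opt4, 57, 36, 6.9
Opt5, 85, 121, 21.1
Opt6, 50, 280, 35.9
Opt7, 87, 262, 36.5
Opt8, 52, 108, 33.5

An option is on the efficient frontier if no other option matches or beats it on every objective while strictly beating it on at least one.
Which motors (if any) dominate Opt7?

Opt1: efficiency 94≥87, cost 41≤262, torque 36.5≥36.5 — dominates Opt7.
Others (Opt2, Opt3, Opt4, Opt5, Opt6, Opt8) are each worse than Opt7 on at least one objective.

Opt1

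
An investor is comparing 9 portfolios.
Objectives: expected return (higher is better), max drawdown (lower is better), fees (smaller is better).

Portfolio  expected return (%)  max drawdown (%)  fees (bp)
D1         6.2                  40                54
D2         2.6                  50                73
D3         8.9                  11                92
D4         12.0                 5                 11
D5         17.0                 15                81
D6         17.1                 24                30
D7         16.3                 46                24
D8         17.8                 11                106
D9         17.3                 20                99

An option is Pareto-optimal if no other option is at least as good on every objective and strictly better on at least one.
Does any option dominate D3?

Yes

D4 vs D3: expected return 12.0≥8.9, max drawdown 5≤11, fees 11≤92 — D4 is at least as good on every objective and strictly better on at least one, so D4 dominates D3.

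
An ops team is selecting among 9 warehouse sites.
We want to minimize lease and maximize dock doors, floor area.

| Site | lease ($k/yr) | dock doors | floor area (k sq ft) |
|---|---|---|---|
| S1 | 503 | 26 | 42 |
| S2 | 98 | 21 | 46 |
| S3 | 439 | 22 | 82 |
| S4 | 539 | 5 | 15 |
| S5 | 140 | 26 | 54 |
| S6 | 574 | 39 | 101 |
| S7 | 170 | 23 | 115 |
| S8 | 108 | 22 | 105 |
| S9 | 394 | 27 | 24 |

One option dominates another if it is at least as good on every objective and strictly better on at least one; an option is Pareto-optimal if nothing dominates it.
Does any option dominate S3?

Yes

S7 vs S3: lease 170≤439, dock doors 23≥22, floor area 115≥82 — S7 is at least as good on every objective and strictly better on at least one, so S7 dominates S3.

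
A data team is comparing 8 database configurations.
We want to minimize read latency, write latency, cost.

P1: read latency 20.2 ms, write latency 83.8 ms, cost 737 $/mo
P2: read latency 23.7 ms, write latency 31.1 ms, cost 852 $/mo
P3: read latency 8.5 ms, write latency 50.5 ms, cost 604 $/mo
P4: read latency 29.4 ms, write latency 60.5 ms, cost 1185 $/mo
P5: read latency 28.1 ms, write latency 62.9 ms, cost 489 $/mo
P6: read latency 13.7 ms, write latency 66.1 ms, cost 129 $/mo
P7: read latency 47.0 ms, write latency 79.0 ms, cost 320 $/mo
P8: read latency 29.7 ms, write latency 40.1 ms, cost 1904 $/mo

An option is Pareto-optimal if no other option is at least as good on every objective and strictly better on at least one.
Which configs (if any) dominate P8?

P2: read latency 23.7≤29.7, write latency 31.1≤40.1, cost 852≤1904 — dominates P8.
Others (P1, P3, P4, P5, P6, P7) are each worse than P8 on at least one objective.

P2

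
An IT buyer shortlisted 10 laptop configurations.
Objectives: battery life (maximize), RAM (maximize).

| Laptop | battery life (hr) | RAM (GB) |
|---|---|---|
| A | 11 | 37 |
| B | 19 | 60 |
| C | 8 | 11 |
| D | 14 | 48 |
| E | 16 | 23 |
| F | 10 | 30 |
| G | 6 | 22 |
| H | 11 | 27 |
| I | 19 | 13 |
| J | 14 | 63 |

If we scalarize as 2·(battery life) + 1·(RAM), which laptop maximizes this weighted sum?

B

A: 2·11 + 1·37 = 59
B: 2·19 + 1·60 = 98
C: 2·8 + 1·11 = 27
D: 2·14 + 1·48 = 76
E: 2·16 + 1·23 = 55
F: 2·10 + 1·30 = 50
G: 2·6 + 1·22 = 34
H: 2·11 + 1·27 = 49
I: 2·19 + 1·13 = 51
J: 2·14 + 1·63 = 91
Highest: B at 98.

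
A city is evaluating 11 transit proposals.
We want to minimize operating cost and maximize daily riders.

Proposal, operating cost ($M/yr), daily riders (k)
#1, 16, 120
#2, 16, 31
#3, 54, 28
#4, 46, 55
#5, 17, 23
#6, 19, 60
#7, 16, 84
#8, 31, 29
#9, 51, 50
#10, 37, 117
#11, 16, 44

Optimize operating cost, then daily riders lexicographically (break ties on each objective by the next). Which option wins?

First minimize operating cost: best is 16, kept {#1, #2, #7, #11}.
Then maximize daily riders: best is 120, kept {#1}.

#1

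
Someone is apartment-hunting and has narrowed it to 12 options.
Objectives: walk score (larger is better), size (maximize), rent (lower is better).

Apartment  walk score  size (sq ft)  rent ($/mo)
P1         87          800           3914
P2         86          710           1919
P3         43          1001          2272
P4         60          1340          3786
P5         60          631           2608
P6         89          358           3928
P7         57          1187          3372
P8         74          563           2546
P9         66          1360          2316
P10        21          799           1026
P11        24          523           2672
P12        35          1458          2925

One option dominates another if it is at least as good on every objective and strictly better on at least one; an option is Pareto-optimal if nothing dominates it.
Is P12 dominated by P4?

No

P4 vs P12: P4 is worse on size (1340 vs 1458), so it does not dominate P12.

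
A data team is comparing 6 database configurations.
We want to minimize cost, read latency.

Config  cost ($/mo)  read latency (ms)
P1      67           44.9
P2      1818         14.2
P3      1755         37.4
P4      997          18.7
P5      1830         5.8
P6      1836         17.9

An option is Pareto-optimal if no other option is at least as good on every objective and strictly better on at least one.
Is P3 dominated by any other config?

P4 vs P3: cost 997≤1755, read latency 18.7≤37.4 — P4 is at least as good on every objective and strictly better on at least one, so P4 dominates P3.

Yes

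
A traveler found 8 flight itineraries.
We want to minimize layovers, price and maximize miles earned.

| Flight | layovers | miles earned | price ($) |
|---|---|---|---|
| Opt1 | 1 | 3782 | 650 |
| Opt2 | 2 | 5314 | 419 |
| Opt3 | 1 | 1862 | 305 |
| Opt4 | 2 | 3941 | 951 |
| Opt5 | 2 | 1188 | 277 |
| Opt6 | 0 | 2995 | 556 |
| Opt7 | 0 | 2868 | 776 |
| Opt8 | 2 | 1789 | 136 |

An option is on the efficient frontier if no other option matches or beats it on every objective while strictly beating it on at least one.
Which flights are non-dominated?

Opt1, Opt2, Opt3, Opt6, Opt8

Opt1: not dominated.
Opt2: not dominated (best miles earned).
Opt3: not dominated.
Opt4: dominated by Opt2 (layovers 2≤2, miles earned 5314≥3941, price 419≤951).
Opt5: dominated by Opt8 (layovers 2≤2, miles earned 1789≥1188, price 136≤277).
Opt6: not dominated.
Opt7: dominated by Opt6 (layovers 0≤0, miles earned 2995≥2868, price 556≤776).
Opt8: not dominated (best price).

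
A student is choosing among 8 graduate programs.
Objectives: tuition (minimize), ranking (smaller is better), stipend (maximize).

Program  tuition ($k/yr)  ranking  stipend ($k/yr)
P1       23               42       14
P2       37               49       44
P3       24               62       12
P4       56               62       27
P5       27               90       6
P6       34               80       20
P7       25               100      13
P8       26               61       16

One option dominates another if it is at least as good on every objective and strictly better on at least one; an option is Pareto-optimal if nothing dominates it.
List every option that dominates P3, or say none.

P1

P1: tuition 23≤24, ranking 42≤62, stipend 14≥12 — dominates P3.
Others (P2, P4, P5, P6, P7, P8) are each worse than P3 on at least one objective.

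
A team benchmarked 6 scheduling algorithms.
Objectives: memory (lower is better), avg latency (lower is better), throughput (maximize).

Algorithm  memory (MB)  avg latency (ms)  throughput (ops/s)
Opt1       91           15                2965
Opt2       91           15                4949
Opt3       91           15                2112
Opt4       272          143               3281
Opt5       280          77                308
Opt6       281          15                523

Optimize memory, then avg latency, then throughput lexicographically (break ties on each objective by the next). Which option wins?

Opt2

First minimize memory: best is 91, kept {Opt1, Opt2, Opt3}.
Then minimize avg latency: best is 15, kept {Opt1, Opt2, Opt3}.
Then maximize throughput: best is 4949, kept {Opt2}.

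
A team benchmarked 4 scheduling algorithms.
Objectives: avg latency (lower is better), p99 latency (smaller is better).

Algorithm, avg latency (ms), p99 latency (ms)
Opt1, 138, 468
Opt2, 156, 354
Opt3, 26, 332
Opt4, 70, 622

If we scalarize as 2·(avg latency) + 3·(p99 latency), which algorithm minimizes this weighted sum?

Opt3

Opt1: 2·138 + 3·468 = 1680
Opt2: 2·156 + 3·354 = 1374
Opt3: 2·26 + 3·332 = 1048
Opt4: 2·70 + 3·622 = 2006
Lowest: Opt3 at 1048.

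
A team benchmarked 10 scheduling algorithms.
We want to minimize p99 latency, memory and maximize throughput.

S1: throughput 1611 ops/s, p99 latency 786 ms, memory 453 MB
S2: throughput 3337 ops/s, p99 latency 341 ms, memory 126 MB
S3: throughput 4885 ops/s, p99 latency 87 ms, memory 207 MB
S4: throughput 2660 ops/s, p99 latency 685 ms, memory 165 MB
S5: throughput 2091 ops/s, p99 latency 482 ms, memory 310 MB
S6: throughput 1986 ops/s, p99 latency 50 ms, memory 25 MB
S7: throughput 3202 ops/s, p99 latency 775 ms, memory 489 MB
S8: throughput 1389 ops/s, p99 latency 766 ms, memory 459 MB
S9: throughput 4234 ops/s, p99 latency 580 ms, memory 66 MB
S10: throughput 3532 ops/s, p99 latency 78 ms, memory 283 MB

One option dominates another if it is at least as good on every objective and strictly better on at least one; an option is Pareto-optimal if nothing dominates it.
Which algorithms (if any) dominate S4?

S2: throughput 3337≥2660, p99 latency 341≤685, memory 126≤165 — dominates S4.
S9: throughput 4234≥2660, p99 latency 580≤685, memory 66≤165 — dominates S4.
Others (S1, S3, S5, S6, S7, S8, S10) are each worse than S4 on at least one objective.

S2, S9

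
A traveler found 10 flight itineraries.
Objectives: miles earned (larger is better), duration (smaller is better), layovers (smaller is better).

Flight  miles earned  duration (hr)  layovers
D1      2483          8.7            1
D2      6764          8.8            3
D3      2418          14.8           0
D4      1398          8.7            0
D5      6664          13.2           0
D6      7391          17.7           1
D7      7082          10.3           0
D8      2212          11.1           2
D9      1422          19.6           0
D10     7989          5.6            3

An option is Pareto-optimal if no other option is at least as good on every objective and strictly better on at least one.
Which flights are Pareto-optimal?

D1, D4, D6, D7, D10

D1: not dominated.
D2: dominated by D10 (miles earned 7989≥6764, duration 5.6≤8.8, layovers 3≤3).
D3: dominated by D5 (miles earned 6664≥2418, duration 13.2≤14.8, layovers 0≤0).
D4: not dominated.
D5: dominated by D7 (miles earned 7082≥6664, duration 10.3≤13.2, layovers 0≤0).
D6: not dominated.
D7: not dominated.
D8: dominated by D1 (miles earned 2483≥2212, duration 8.7≤11.1, layovers 1≤2).
D9: dominated by D3 (miles earned 2418≥1422, duration 14.8≤19.6, layovers 0≤0).
D10: not dominated (best miles earned).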